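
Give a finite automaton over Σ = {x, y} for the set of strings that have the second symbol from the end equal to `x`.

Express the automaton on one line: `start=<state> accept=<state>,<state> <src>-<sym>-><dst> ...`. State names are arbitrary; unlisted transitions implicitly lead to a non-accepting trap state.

start=q0 accept=q3,q4 q0-x->q1 q0-y->q2 q1-x->q3 q1-y->q4 q2-x->q5 q2-y->q6 q3-x->q3 q3-y->q4 q4-x->q5 q4-y->q6 q5-x->q3 q5-y->q4 q6-x->q5 q6-y->q6

A DFA must remember the last 2 symbols (since which symbol is second-to-last isn't known until the input ends). Use one state per possible window of the last ≤2 symbols; accept from those whose window starts with `x`.
7 states suffice.
        x   y  
>  q0   q1  q2 
   q1   q3  q4 
   q2   q5  q6 
 * q3   q3  q4 
 * q4   q5  q6 
   q5   q3  q4 
   q6   q5  q6 
(> = start, * = accepting)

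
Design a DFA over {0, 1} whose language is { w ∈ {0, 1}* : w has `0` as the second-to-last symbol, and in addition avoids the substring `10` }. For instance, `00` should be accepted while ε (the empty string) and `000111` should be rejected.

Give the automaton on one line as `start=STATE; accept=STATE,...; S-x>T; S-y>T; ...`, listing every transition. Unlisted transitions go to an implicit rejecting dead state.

Handle the two conditions separately and then intersect. The first has 7 states tracking the last 2 symbols read; the second has 3 states tracking partial matches of the forbidden pattern `10`. A product state is a pair (one from each), accepting exactly when both do.
        0   1  
>  q0   q1  q2 
   q1   q3  q4 
   q2   q5  q6 
 * q3   q3  q4 
 * q4   q5  q6 
   q5   q7  q8 
   q6   q5  q6 
   q7   q7  q8 
   q8   q5  q9 
   q9   q5  q9 
(> = start, * = accepting)

start=q0; accept=q3,q4; q0-0>q1; q0-1>q2; q1-0>q3; q1-1>q4; q2-0>q5; q2-1>q6; q3-0>q3; q3-1>q4; q4-0>q5; q4-1>q6; q5-0>q7; q5-1>q8; q6-0>q5; q6-1>q6; q7-0>q7; q7-1>q8; q8-0>q5; q8-1>q9; q9-0>q5; q9-1>q9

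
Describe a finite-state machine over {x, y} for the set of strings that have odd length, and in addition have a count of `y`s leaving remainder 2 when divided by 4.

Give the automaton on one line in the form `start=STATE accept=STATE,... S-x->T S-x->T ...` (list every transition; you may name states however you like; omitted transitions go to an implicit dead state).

Build one automaton per condition and run them in lockstep. The first has 2 states tracking the input length modulo 2; the second has 4 states tracking the count of `y`s modulo 4. A product state is a pair (one from each), accepting exactly when both do.
An 8-state machine:
        x   y  
>  s0   s1  s2 
   s1   s0  s3 
   s2   s3  s4 
   s3   s2  s5 
   s4   s5  s6 
 * s5   s4  s7 
   s6   s7  s0 
   s7   s6  s1 
(> = start, * = accepting)

start=s0 accept=s5 s0-x->s1 s0-y->s2 s1-x->s0 s1-y->s3 s2-x->s3 s2-y->s4 s3-x->s2 s3-y->s5 s4-x->s5 s4-y->s6 s5-x->s4 s5-y->s7 s6-x->s7 s6-y->s0 s7-x->s6 s7-y->s1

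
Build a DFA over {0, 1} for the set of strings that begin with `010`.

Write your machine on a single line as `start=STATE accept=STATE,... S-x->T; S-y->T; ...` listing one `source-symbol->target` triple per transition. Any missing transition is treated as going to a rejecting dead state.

Walk along `010` while the input agrees: from A take `0` to B, and so on. Any deviation drops to the rejecting sink E. Once D is reached the prefix is confirmed and every continuation is accepted.
5 states suffice.
       0  1 
>  A   B  E 
   B   E  C 
   C   D  E 
 * D   D  D 
   E   E  E 
(> = start, * = accepting)

start=A; accept=D; A-0->B; A-1->E; B-0->E; B-1->C; C-0->D; C-1->E; D-0->D; D-1->D; E-0->E; E-1->E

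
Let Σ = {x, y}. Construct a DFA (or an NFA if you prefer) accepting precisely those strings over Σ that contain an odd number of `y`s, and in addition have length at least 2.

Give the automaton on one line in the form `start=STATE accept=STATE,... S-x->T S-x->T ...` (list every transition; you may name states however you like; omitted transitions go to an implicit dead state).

Handle the two conditions separately and then intersect. One (2 states) tracks the count of `y`s modulo 2; the other (4 states) tracks the input length, saturating at 3. Each combined state is a pair, one component from each; accept when both components accept. After merging equivalent states the machine shrinks.
        x   y  
>  q0   q1  q2 
   q1   q1  q3 
   q2   q3  q1 
 * q3   q3  q1 
(> = start, * = accepting)

start=q0 accept=q3 q0-x->q1 q0-y->q2 q1-x->q1 q1-y->q3 q2-x->q3 q2-y->q1 q3-x->q3 q3-y->q1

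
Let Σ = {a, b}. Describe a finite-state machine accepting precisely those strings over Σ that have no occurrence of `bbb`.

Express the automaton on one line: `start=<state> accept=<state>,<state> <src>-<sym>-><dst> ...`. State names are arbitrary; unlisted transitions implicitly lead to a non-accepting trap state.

Track partial matches of the forbidden pattern `bbb`. State q3 is a dead state reached once `bbb` has occurred; every other state accepts. q0 means no part of `bbb` is currently matched.
        a   b  
>* q0   q0  q1 
 * q1   q0  q2 
 * q2   q0  q3 
   q3   q3  q3 
(> = start, * = accepting)

start=q0 accept=q0,q1,q2 q0-a->q0 q0-b->q1 q1-a->q0 q1-b->q2 q2-a->q0 q2-b->q3 q3-a->q3 q3-b->q3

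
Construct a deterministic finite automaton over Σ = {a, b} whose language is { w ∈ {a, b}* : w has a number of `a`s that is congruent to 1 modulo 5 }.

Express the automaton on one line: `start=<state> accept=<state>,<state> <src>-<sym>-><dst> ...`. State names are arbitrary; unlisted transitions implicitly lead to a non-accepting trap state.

start=s0 accept=s1 s0-a->s1 s0-b->s0 s1-a->s2 s1-b->s1 s2-a->s3 s2-b->s2 s3-a->s4 s3-b->s3 s4-a->s0 s4-b->s4

The only thing that matters is how many `a`s have appeared, reduced mod 5. Use one state per residue: s0 for 0, …, s4 for 4. Reading `a` moves to the next residue; anything else stays put. s1 is accepting.
5 states suffice.
        a   b  
>  s0   s1  s0 
 * s1   s2  s1 
   s2   s3  s2 
   s3   s4  s3 
   s4   s0  s4 
(> = start, * = accepting)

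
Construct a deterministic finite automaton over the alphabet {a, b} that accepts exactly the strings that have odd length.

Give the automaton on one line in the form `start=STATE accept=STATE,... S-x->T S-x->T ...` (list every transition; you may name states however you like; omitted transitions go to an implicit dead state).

Count input length modulo 2: every symbol advances one step around the cycle q0 → q1 → q0. Accept at q1.
A 2-state machine:
        a   b  
>  q0   q1  q1 
 * q1   q0  q0 
(> = start, * = accepting)

start=q0 accept=q1 q0-a->q1 q0-b->q1 q1-a->q0 q1-b->q0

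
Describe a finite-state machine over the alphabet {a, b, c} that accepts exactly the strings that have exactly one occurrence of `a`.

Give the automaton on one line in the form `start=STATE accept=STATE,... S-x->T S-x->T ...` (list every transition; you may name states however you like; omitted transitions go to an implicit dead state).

start=q0 accept=q1 q0-a->q1 q0-b->q0 q0-c->q0 q1-a->q2 q1-b->q1 q1-c->q1 q2-a->q2 q2-b->q2 q2-c->q2

Only the number of `a`s matters, and only up to 2. Make a chain q0 → q1 → q2 advanced by each `a` (with q2 absorbing); every other symbol self-loops. The accepting set is {q1}.
        a   b   c  
>  q0   q1  q0  q0 
 * q1   q2  q1  q1 
   q2   q2  q2  q2 
(> = start, * = accepting)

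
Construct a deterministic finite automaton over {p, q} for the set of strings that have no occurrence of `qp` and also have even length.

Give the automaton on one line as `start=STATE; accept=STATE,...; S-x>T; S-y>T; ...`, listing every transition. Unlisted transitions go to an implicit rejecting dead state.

Handle the two conditions separately and then intersect. The first has 3 states tracking partial matches of the forbidden pattern `qp`; the second has 2 states tracking the input length modulo 2. A product state is a pair (one from each), accepting exactly when both do.
With 6 states:
        p   q  
>* S0   S1  S2 
   S1   S0  S3 
   S2   S4  S3 
 * S3   S5  S2 
   S4   S5  S5 
   S5   S4  S4 
(> = start, * = accepting)

start=S0; accept=S0,S3; S0-p>S1; S0-q>S2; S1-p>S0; S1-q>S3; S2-p>S4; S2-q>S3; S3-p>S5; S3-q>S2; S4-p>S5; S4-q>S5; S5-p>S4; S5-q>S4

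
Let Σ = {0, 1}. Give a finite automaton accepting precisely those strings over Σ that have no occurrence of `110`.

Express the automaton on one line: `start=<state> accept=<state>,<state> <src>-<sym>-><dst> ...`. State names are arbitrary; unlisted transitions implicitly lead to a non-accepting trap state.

start=S0 accept=S0,S1,S2 S0-0->S0 S0-1->S1 S1-0->S0 S1-1->S2 S2-0->S3 S2-1->S2 S3-0->S3 S3-1->S3

This is the complement of 'contains `110`'. Use the same substring-matching states — S0 through S3 holding how much of `110` has just been matched — but flip the accepting set: everything except the trap S3 accepts.
        0   1  
>* S0   S0  S1 
 * S1   S0  S2 
 * S2   S3  S2 
   S3   S3  S3 
(> = start, * = accepting)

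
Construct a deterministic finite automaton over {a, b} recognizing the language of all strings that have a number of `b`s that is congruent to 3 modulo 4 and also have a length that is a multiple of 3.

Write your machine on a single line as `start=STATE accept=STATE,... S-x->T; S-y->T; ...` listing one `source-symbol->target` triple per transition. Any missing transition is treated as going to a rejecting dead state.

start=q0; accept=q8; q0-a->q1; q0-b->q2; q1-a->q3; q1-b->q4; q2-a->q4; q2-b->q5; q3-a->q0; q3-b->q6; q4-a->q6; q4-b->q7; q5-a->q7; q5-b->q8; q6-a->q2; q6-b->q9; q7-a->q9; q7-b->q10; q8-a->q10; q8-b->q1; q9-a->q5; q9-b->q11; q10-a->q11; q10-b->q3; q11-a->q8; q11-b->q0

Run two small machines in parallel and take their product. One (4 states) tracks the count of `b`s modulo 4; the other (3 states) tracks the input length modulo 3. Each combined state is a pair, one component from each; accept when both components accept.
A 12-state machine:
          a    b  
>  q0     q1   q2 
   q1     q3   q4 
   q2     q4   q5 
   q3     q0   q6 
   q4     q6   q7 
   q5     q7   q8 
   q6     q2   q9 
   q7     q9  q10 
 * q8    q10   q1 
   q9     q5  q11 
   q10   q11   q3 
   q11    q8   q0 
(> = start, * = accepting)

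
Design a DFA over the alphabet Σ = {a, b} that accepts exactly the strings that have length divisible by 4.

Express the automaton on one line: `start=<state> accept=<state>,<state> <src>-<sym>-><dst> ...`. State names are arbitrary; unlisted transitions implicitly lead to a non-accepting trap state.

Count input length modulo 4: every symbol advances one step around the cycle S0 → S1 → S2 → S3 → S0. Accept at S0.
With 4 states:
        a   b  
>* S0   S1  S1 
   S1   S2  S2 
   S2   S3  S3 
   S3   S0  S0 
(> = start, * = accepting)

start=S0 accept=S0 S0-a->S1 S0-b->S1 S1-a->S2 S1-b->S2 S2-a->S3 S2-b->S3 S3-a->S0 S3-b->S0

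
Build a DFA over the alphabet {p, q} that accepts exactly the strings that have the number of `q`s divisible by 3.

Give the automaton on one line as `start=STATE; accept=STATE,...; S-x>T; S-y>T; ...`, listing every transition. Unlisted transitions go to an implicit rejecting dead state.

start=A; accept=A; A-p>A; A-q>B; B-p>B; B-q>C; C-p>C; C-q>A

Keep the running count of `q`s modulo 3: each `q` advances along the cycle A → B → C → A while other symbols loop. Accept at A.
A 3-state machine:
       p  q 
>* A   A  B 
   B   B  C 
   C   C  A 
(> = start, * = accepting)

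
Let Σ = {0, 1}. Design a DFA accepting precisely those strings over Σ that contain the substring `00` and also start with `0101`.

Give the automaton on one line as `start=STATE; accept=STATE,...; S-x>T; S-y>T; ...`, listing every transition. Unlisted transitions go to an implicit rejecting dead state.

Build one automaton per condition and run them in lockstep. The first has 3 states tracking whether and how much of `00` has been seen; the second has 6 states tracking whether the input so far still matches the prefix `0101`. A product state is a pair (one from each), accepting exactly when both do. Equivalent product states are then merged.
An 8-state machine:
       0  1 
>  A   B  C 
   B   C  D 
   C   C  C 
   D   E  C 
   E   C  F 
   F   G  F 
   G   H  F 
 * H   H  H 
(> = start, * = accepting)

start=A; accept=H; A-0>B; A-1>C; B-0>C; B-1>D; C-0>C; C-1>C; D-0>E; D-1>C; E-0>C; E-1>F; F-0>G; F-1>F; G-0>H; G-1>F; H-0>H; H-1>H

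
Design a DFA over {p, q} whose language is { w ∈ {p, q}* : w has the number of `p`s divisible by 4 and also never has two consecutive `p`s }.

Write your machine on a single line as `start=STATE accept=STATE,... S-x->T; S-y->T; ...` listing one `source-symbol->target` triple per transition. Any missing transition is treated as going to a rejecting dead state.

start=S0; accept=S0,S11; S0-p->S1; S0-q->S0; S1-p->S2; S1-q->S3; S2-p->S4; S2-q->S2; S3-p->S5; S3-q->S3; S4-p->S6; S4-q->S4; S5-p->S4; S5-q->S7; S6-p->S8; S6-q->S6; S7-p->S9; S7-q->S7; S8-p->S2; S8-q->S8; S9-p->S6; S9-q->S10; S10-p->S11; S10-q->S10; S11-p->S8; S11-q->S0

Build one automaton per condition and run them in lockstep. The first has 4 states tracking the count of `p`s modulo 4; the second has 3 states tracking partial matches of the forbidden pattern `pp`. A product state is a pair (one from each), accepting exactly when both do.
12 states suffice.
          p    q  
>* S0     S1   S0 
   S1     S2   S3 
   S2     S4   S2 
   S3     S5   S3 
   S4     S6   S4 
   S5     S4   S7 
   S6     S8   S6 
   S7     S9   S7 
   S8     S2   S8 
   S9     S6  S10 
   S10   S11  S10 
 * S11    S8   S0 
(> = start, * = accepting)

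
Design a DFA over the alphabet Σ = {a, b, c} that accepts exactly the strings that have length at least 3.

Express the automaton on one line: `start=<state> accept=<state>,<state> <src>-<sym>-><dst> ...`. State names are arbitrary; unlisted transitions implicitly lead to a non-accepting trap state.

We only need to distinguish lengths 0, 1, …, 3, and '>3'. Chain s0 → s1 → s2 → s3 → s4 on every symbol, with s4 looping. Accepting states: {s3, s4}.
5 states suffice.
        a   b   c  
>  s0   s1  s1  s1 
   s1   s2  s2  s2 
   s2   s3  s3  s3 
 * s3   s4  s4  s4 
 * s4   s4  s4  s4 
(> = start, * = accepting)

start=s0 accept=s3,s4 s0-a->s1 s0-b->s1 s0-c->s1 s1-a->s2 s1-b->s2 s1-c->s2 s2-a->s3 s2-b->s3 s2-c->s3 s3-a->s4 s3-b->s4 s3-c->s4 s4-a->s4 s4-b->s4 s4-c->s4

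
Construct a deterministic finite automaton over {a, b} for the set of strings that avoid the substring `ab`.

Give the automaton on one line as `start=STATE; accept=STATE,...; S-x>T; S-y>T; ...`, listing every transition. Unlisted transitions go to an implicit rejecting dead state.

start=S0; accept=S0,S1; S0-a>S1; S0-b>S0; S1-a>S1; S1-b>S2; S2-a>S2; S2-b>S2

This is the complement of 'contains `ab`'. Use the same substring-matching states — S0 through S2 holding how much of `ab` has just been matched — but flip the accepting set: everything except the trap S2 accepts.
3 states suffice.
        a   b  
>* S0   S1  S0 
 * S1   S1  S2 
   S2   S2  S2 
(> = start, * = accepting)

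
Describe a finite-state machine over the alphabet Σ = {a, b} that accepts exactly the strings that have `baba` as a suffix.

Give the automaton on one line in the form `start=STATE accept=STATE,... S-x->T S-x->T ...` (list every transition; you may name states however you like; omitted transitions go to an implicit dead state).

Let each state record the length of the longest suffix of the input read so far that is also a prefix of `baba`. q1 means the last symbol is `b`; q2 means the last 2 symbols are `ba`; q3 means the last 3 symbols are `bab`; q4 means the last 4 symbols are `baba`. Accept only at q4, where the string currently ends in `baba`.
        a   b  
>  q0   q0  q1 
   q1   q2  q1 
   q2   q0  q3 
   q3   q4  q1 
 * q4   q0  q3 
(> = start, * = accepting)

start=q0 accept=q4 q0-a->q0 q0-b->q1 q1-a->q2 q1-b->q1 q2-a->q0 q2-b->q3 q3-a->q4 q3-b->q1 q4-a->q0 q4-b->q3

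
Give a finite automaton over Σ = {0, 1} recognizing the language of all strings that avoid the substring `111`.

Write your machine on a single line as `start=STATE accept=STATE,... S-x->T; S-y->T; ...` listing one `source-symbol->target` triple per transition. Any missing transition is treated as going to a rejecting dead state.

This is the complement of 'contains `111`'. Use the same substring-matching states — S0 through S3 holding how much of `111` has just been matched — but flip the accepting set: everything except the trap S3 accepts.
A 4-state machine:
        0   1  
>* S0   S0  S1 
 * S1   S0  S2 
 * S2   S0  S3 
   S3   S3  S3 
(> = start, * = accepting)

start=S0; accept=S0,S1,S2; S0-0->S0; S0-1->S1; S1-0->S0; S1-1->S2; S2-0->S0; S2-1->S3; S3-0->S3; S3-1->S3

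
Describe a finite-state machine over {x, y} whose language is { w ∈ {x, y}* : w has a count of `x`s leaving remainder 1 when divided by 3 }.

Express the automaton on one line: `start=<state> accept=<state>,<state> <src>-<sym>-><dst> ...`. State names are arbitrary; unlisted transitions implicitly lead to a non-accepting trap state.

The only thing that matters is how many `x`s have appeared, reduced mod 3. Use one state per residue: s0 for 0, …, s2 for 2. Reading `x` moves to the next residue; anything else stays put. s1 is accepting.
        x   y  
>  s0   s1  s0 
 * s1   s2  s1 
   s2   s0  s2 
(> = start, * = accepting)

start=s0 accept=s1 s0-x->s1 s0-y->s0 s1-x->s2 s1-y->s1 s2-x->s0 s2-y->s2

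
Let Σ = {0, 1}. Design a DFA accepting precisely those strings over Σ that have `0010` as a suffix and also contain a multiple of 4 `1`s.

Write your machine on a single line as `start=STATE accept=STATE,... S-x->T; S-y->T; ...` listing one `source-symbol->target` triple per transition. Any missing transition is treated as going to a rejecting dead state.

start=q0; accept=q19; q0-0->q1; q0-1->q2; q1-0->q3; q1-1->q2; q2-0->q4; q2-1->q5; q3-0->q3; q3-1->q6; q4-0->q7; q4-1->q5; q5-0->q8; q5-1->q9; q6-0->q10; q6-1->q5; q7-0->q7; q7-1->q11; q8-0->q12; q8-1->q9; q9-0->q13; q9-1->q0; q10-0->q7; q10-1->q5; q11-0->q14; q11-1->q9; q12-0->q12; q12-1->q15; q13-0->q16; q13-1->q0; q14-0->q12; q14-1->q9; q15-0->q17; q15-1->q0; q16-0->q16; q16-1->q18; q17-0->q16; q17-1->q0; q18-0->q19; q18-1->q2; q19-0->q3; q19-1->q2

Build one automaton per condition and run them in lockstep. One (5 states) tracks how much of the suffix `0010` has currently been matched; the other (4 states) tracks the count of `1`s modulo 4. Each combined state is a pair, one component from each; accept when both components accept.
With 20 states:
          0    1  
>  q0     q1   q2 
   q1     q3   q2 
   q2     q4   q5 
   q3     q3   q6 
   q4     q7   q5 
   q5     q8   q9 
   q6    q10   q5 
   q7     q7  q11 
   q8    q12   q9 
   q9    q13   q0 
   q10    q7   q5 
   q11   q14   q9 
   q12   q12  q15 
   q13   q16   q0 
   q14   q12   q9 
   q15   q17   q0 
   q16   q16  q18 
   q17   q16   q0 
   q18   q19   q2 
 * q19    q3   q2 
(> = start, * = accepting)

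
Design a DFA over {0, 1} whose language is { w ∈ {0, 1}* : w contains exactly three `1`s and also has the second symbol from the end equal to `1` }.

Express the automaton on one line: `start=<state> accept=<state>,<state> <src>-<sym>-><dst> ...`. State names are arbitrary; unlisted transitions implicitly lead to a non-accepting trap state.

start=S0 accept=S10,S13 S0-0->S1 S0-1->S2 S1-0->S3 S1-1->S4 S2-0->S5 S2-1->S6 S3-0->S3 S3-1->S4 S4-0->S5 S4-1->S6 S5-0->S7 S5-1->S8 S6-0->S9 S6-1->S10 S7-0->S7 S7-1->S8 S8-0->S9 S8-1->S10 S9-0->S11 S9-1->S12 S10-0->S13 S10-1->S14 S11-0->S11 S11-1->S12 S12-0->S13 S12-1->S14 S13-0->S15 S13-1->S16 S14-0->S17 S14-1->S14 S15-0->S15 S15-1->S16 S16-0->S17 S16-1->S14 S17-0->S18 S17-1->S16 S18-0->S18 S18-1->S16

Handle the two conditions separately and then intersect. The first has 5 states tracking the count of `1`s, saturating at 4; the second has 7 states tracking the last 2 symbols read. A product state is a pair (one from each), accepting exactly when both do.
          0    1  
>  S0     S1   S2 
   S1     S3   S4 
   S2     S5   S6 
   S3     S3   S4 
   S4     S5   S6 
   S5     S7   S8 
   S6     S9  S10 
   S7     S7   S8 
   S8     S9  S10 
   S9    S11  S12 
 * S10   S13  S14 
   S11   S11  S12 
   S12   S13  S14 
 * S13   S15  S16 
   S14   S17  S14 
   S15   S15  S16 
   S16   S17  S14 
   S17   S18  S16 
   S18   S18  S16 
(> = start, * = accepting)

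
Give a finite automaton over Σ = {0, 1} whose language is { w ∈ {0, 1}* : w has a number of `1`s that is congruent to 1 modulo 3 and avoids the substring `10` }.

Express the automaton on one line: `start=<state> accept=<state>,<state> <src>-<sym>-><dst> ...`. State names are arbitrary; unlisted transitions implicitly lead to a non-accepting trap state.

Build one automaton per condition and run them in lockstep. One (3 states) tracks the count of `1`s modulo 3; the other (3 states) tracks partial matches of the forbidden pattern `10`. Each combined state is a pair, one component from each; accept when both components accept.
7 states suffice.
        0   1  
>  s0   s0  s1 
 * s1   s2  s3 
   s2   s2  s4 
   s3   s4  s5 
   s4   s4  s6 
   s5   s6  s1 
   s6   s6  s2 
(> = start, * = accepting)

start=s0 accept=s1 s0-0->s0 s0-1->s1 s1-0->s2 s1-1->s3 s2-0->s2 s2-1->s4 s3-0->s4 s3-1->s5 s4-0->s4 s4-1->s6 s5-0->s6 s5-1->s1 s6-0->s6 s6-1->s2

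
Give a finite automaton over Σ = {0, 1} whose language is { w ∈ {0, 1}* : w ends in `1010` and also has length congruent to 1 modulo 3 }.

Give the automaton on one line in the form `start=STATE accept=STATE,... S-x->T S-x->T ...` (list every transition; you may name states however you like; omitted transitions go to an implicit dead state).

Run two small machines in parallel and take their product. The first has 5 states tracking how much of the suffix `1010` has currently been matched; the second has 3 states tracking the input length modulo 3. A product state is a pair (one from each), accepting exactly when both do. Minimizing collapses redundant product states.
        0   1  
>  q0   q1  q2 
   q1   q3  q3 
   q2   q4  q3 
   q3   q0  q0 
   q4   q0  q5 
   q5   q6  q2 
 * q6   q3  q3 
(> = start, * = accepting)

start=q0 accept=q6 q0-0->q1 q0-1->q2 q1-0->q3 q1-1->q3 q2-0->q4 q2-1->q3 q3-0->q0 q3-1->q0 q4-0->q0 q4-1->q5 q5-0->q6 q5-1->q2 q6-0->q3 q6-1->q3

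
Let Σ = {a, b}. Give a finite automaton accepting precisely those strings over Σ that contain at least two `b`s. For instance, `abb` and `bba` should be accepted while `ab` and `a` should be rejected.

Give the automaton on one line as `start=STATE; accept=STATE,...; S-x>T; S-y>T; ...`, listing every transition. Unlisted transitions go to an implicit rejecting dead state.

Count `b`s, saturating at 3: states s0 through s2 mean 0 through 2 `b`s seen; s3 means more than 2. Each `b` increments (capped at s3); other symbols loop. Accept from {s2, s3}.
        a   b  
>  s0   s0  s1 
   s1   s1  s2 
 * s2   s2  s3 
 * s3   s3  s3 
(> = start, * = accepting)

start=s0; accept=s2,s3; s0-a>s0; s0-b>s1; s1-a>s1; s1-b>s2; s2-a>s2; s2-b>s3; s3-a>s3; s3-b>s3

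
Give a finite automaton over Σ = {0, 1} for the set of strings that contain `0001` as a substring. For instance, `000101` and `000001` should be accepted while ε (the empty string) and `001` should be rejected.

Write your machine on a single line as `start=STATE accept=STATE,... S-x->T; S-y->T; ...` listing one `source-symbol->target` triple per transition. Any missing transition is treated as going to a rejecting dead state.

Track how much of `0001` has been matched so far: state s0 is no progress, s4 is the absorbing accept state reached once `0001` has occurred. Intermediate states record partial matches; on a mismatch, fall back to the longest reusable overlap.
        0   1  
>  s0   s1  s0 
   s1   s2  s0 
   s2   s3  s0 
   s3   s3  s4 
 * s4   s4  s4 
(> = start, * = accepting)

start=s0; accept=s4; s0-0->s1; s0-1->s0; s1-0->s2; s1-1->s0; s2-0->s3; s2-1->s0; s3-0->s3; s3-1->s4; s4-0->s4; s4-1->s4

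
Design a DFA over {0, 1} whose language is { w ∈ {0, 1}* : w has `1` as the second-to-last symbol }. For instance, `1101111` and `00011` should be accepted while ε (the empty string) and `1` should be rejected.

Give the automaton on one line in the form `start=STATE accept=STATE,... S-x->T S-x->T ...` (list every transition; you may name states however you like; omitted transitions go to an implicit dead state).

Because acceptance depends on a position counted from the end, the machine has to buffer the most recent 2 symbols. Make each state the string of the last up-to-2 symbols read; on input `x` shift the window left and append `x`. Accept when the buffered window has length 2 and begins with `1`.
With 7 states:
        0   1  
>  S0   S1  S2 
   S1   S3  S4 
   S2   S5  S6 
   S3   S3  S4 
   S4   S5  S6 
 * S5   S3  S4 
 * S6   S5  S6 
(> = start, * = accepting)

start=S0 accept=S5,S6 S0-0->S1 S0-1->S2 S1-0->S3 S1-1->S4 S2-0->S5 S2-1->S6 S3-0->S3 S3-1->S4 S4-0->S5 S4-1->S6 S5-0->S3 S5-1->S4 S6-0->S5 S6-1->S6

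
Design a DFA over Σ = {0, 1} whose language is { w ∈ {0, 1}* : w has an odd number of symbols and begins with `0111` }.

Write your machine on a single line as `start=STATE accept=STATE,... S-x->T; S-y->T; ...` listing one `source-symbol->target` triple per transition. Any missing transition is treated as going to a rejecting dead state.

Run two small machines in parallel and take their product. One (2 states) tracks the input length modulo 2; the other (6 states) tracks whether the input so far still matches the prefix `0111`. Each combined state is a pair, one component from each; accept when both components accept. After merging equivalent states the machine shrinks.
With 7 states:
        0   1  
>  s0   s1  s2 
   s1   s2  s3 
   s2   s2  s2 
   s3   s2  s4 
   s4   s2  s5 
   s5   s6  s6 
 * s6   s5  s5 
(> = start, * = accepting)

start=s0; accept=s6; s0-0->s1; s0-1->s2; s1-0->s2; s1-1->s3; s2-0->s2; s2-1->s2; s3-0->s2; s3-1->s4; s4-0->s2; s4-1->s5; s5-0->s6; s5-1->s6; s6-0->s5; s6-1->s5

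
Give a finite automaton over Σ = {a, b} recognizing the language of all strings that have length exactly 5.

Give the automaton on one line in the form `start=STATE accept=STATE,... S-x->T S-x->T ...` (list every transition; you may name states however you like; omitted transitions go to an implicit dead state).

Count input length up to 6: every symbol moves from S0 toward S6, which means 'more than 5' and absorbs. Accept from {S5}.
With 7 states:
        a   b  
>  S0   S1  S1 
   S1   S2  S2 
   S2   S3  S3 
   S3   S4  S4 
   S4   S5  S5 
 * S5   S6  S6 
   S6   S6  S6 
(> = start, * = accepting)

start=S0 accept=S5 S0-a->S1 S0-b->S1 S1-a->S2 S1-b->S2 S2-a->S3 S2-b->S3 S3-a->S4 S3-b->S4 S4-a->S5 S4-b->S5 S5-a->S6 S5-b->S6 S6-a->S6 S6-b->S6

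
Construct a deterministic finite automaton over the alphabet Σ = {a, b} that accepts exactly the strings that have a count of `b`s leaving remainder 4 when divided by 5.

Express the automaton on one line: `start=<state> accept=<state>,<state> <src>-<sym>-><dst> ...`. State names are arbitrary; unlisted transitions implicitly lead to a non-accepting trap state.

start=q0 accept=q4 q0-a->q0 q0-b->q1 q1-a->q1 q1-b->q2 q2-a->q2 q2-b->q3 q3-a->q3 q3-b->q4 q4-a->q4 q4-b->q0

The only thing that matters is how many `b`s have appeared, reduced mod 5. Use one state per residue: q0 for 0, …, q4 for 4. Reading `b` moves to the next residue; anything else stays put. q4 is accepting.
With 5 states:
        a   b  
>  q0   q0  q1 
   q1   q1  q2 
   q2   q2  q3 
   q3   q3  q4 
 * q4   q4  q0 
(> = start, * = accepting)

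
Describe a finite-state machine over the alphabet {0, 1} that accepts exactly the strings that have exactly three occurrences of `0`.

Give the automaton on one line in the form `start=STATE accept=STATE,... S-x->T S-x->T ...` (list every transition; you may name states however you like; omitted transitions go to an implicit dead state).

Count `0`s, saturating at 4: states S0 through S3 mean 0 through 3 `0`s seen; S4 means more than 3. Each `0` increments (capped at S4); other symbols loop. Accept from {S3}.
5 states suffice.
        0   1  
>  S0   S1  S0 
   S1   S2  S1 
   S2   S3  S2 
 * S3   S4  S3 
   S4   S4  S4 
(> = start, * = accepting)

start=S0 accept=S3 S0-0->S1 S0-1->S0 S1-0->S2 S1-1->S1 S2-0->S3 S2-1->S2 S3-0->S4 S3-1->S3 S4-0->S4 S4-1->S4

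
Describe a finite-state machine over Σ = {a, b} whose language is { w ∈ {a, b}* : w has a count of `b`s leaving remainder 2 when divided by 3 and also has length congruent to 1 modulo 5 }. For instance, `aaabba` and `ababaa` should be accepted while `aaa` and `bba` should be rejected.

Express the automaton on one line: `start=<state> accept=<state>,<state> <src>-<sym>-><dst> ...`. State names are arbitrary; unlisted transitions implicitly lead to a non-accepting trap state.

start=S0 accept=S14 S0-a->S1 S0-b->S2 S1-a->S3 S1-b->S4 S2-a->S4 S2-b->S5 S3-a->S6 S3-b->S7 S4-a->S7 S4-b->S8 S5-a->S8 S5-b->S6 S6-a->S9 S6-b->S10 S7-a->S10 S7-b->S11 S8-a->S11 S8-b->S9 S9-a->S0 S9-b->S12 S10-a->S12 S10-b->S13 S11-a->S13 S11-b->S0 S12-a->S2 S12-b->S14 S13-a->S14 S13-b->S1 S14-a->S5 S14-b->S3

Handle the two conditions separately and then intersect. One (3 states) tracks the count of `b`s modulo 3; the other (5 states) tracks the input length modulo 5. Each combined state is a pair, one component from each; accept when both components accept.
          a    b  
>  S0     S1   S2 
   S1     S3   S4 
   S2     S4   S5 
   S3     S6   S7 
   S4     S7   S8 
   S5     S8   S6 
   S6     S9  S10 
   S7    S10  S11 
   S8    S11   S9 
   S9     S0  S12 
   S10   S12  S13 
   S11   S13   S0 
   S12    S2  S14 
   S13   S14   S1 
 * S14    S5   S3 
(> = start, * = accepting)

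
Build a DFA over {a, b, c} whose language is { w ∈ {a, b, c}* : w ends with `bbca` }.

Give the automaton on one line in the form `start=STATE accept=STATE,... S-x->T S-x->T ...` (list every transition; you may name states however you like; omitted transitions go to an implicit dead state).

Remember how much of `bbca` the current input suffix matches. State q0 means no match yet; q1 means the last symbol is `b`; q2 means the last 2 symbols are `bb`; q3 means the last 3 symbols are `bbc`; q4 means the last 4 symbols are `bbca`. Only q4 accepts. On a mismatch, fall back to the longest proper suffix that is still a prefix of `bbca`.
5 states suffice.
        a   b   c  
>  q0   q0  q1  q0 
   q1   q0  q2  q0 
   q2   q0  q2  q3 
   q3   q4  q1  q0 
 * q4   q0  q1  q0 
(> = start, * = accepting)

start=q0 accept=q4 q0-a->q0 q0-b->q1 q0-c->q0 q1-a->q0 q1-b->q2 q1-c->q0 q2-a->q0 q2-b->q2 q2-c->q3 q3-a->q4 q3-b->q1 q3-c->q0 q4-a->q0 q4-b->q1 q4-c->q0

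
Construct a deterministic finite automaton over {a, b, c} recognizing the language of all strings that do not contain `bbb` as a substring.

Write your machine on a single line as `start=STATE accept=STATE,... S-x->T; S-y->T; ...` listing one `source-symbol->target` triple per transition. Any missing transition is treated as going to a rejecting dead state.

start=q0; accept=q0,q1,q2; q0-a->q0; q0-b->q1; q0-c->q0; q1-a->q0; q1-b->q2; q1-c->q0; q2-a->q0; q2-b->q3; q2-c->q0; q3-a->q3; q3-b->q3; q3-c->q3

Track partial matches of the forbidden pattern `bbb`. State q3 is a dead state reached once `bbb` has occurred; every other state accepts. q0 means no part of `bbb` is currently matched.
4 states suffice.
        a   b   c  
>* q0   q0  q1  q0 
 * q1   q0  q2  q0 
 * q2   q0  q3  q0 
   q3   q3  q3  q3 
(> = start, * = accepting)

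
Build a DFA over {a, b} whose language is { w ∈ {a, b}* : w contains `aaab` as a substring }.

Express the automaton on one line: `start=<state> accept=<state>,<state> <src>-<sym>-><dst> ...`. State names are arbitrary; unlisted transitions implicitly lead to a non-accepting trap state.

start=q0 accept=q4 q0-a->q1 q0-b->q0 q1-a->q2 q1-b->q0 q2-a->q3 q2-b->q0 q3-a->q3 q3-b->q4 q4-a->q4 q4-b->q4

Track how much of `aaab` has been matched so far: state q0 is no progress, q4 is the absorbing accept state reached once `aaab` has occurred. Intermediate states record partial matches; on a mismatch, fall back to the longest reusable overlap.
A 5-state machine:
        a   b  
>  q0   q1  q0 
   q1   q2  q0 
   q2   q3  q0 
   q3   q3  q4 
 * q4   q4  q4 
(> = start, * = accepting)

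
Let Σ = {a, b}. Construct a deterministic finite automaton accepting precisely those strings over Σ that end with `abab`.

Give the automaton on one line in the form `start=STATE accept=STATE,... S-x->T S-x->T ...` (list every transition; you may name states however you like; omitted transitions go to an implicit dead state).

Remember how much of `abab` the current input suffix matches. State q0 means no match yet; q1 means the last symbol is `a`; q2 means the last 2 symbols are `ab`; q3 means the last 3 symbols are `aba`; q4 means the last 4 symbols are `abab`. Only q4 accepts. On a mismatch, fall back to the longest proper suffix that is still a prefix of `abab`.
With 5 states:
        a   b  
>  q0   q1  q0 
   q1   q1  q2 
   q2   q3  q0 
   q3   q1  q4 
 * q4   q3  q0 
(> = start, * = accepting)

start=q0 accept=q4 q0-a->q1 q0-b->q0 q1-a->q1 q1-b->q2 q2-a->q3 q2-b->q0 q3-a->q1 q3-b->q4 q4-a->q3 q4-b->q0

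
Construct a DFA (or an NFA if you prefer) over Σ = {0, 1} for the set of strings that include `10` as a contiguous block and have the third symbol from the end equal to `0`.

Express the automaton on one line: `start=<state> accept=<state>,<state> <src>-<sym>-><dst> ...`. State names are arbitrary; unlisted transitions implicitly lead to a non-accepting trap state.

start=s0 accept=s9,s15,s16,s17 s0-0->s1 s0-1->s2 s1-0->s3 s1-1->s4 s2-0->s5 s2-1->s6 s3-0->s7 s3-1->s8 s4-0->s9 s4-1->s10 s5-0->s11 s5-1->s12 s6-0->s13 s6-1->s14 s7-0->s7 s7-1->s8 s8-0->s9 s8-1->s10 s9-0->s11 s9-1->s12 s10-0->s13 s10-1->s14 s11-0->s15 s11-1->s16 s12-0->s9 s12-1->s17 s13-0->s11 s13-1->s12 s14-0->s13 s14-1->s14 s15-0->s15 s15-1->s16 s16-0->s9 s16-1->s17 s17-0->s13 s17-1->s18 s18-0->s13 s18-1->s18

Handle the two conditions separately and then intersect. The first has 3 states tracking whether and how much of `10` has been seen; the second has 15 states tracking the last 3 symbols read. A product state is a pair (one from each), accepting exactly when both do.
19 states suffice.
          0    1  
>  s0     s1   s2 
   s1     s3   s4 
   s2     s5   s6 
   s3     s7   s8 
   s4     s9  s10 
   s5    s11  s12 
   s6    s13  s14 
   s7     s7   s8 
   s8     s9  s10 
 * s9    s11  s12 
   s10   s13  s14 
   s11   s15  s16 
   s12    s9  s17 
   s13   s11  s12 
   s14   s13  s14 
 * s15   s15  s16 
 * s16    s9  s17 
 * s17   s13  s18 
   s18   s13  s18 
(> = start, * = accepting)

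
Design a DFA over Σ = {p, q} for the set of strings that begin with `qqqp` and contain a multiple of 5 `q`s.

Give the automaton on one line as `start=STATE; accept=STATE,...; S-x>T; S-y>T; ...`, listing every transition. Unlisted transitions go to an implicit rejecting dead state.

start=S0; accept=S7; S0-p>S1; S0-q>S2; S1-p>S1; S1-q>S1; S2-p>S1; S2-q>S3; S3-p>S1; S3-q>S4; S4-p>S5; S4-q>S1; S5-p>S5; S5-q>S6; S6-p>S6; S6-q>S7; S7-p>S7; S7-q>S8; S8-p>S8; S8-q>S9; S9-p>S9; S9-q>S5

Build one automaton per condition and run them in lockstep. The first has 6 states tracking whether the input so far still matches the prefix `qqqp`; the second has 5 states tracking the count of `q`s modulo 5. A product state is a pair (one from each), accepting exactly when both do. Equivalent product states are then merged.
With 10 states:
        p   q  
>  S0   S1  S2 
   S1   S1  S1 
   S2   S1  S3 
   S3   S1  S4 
   S4   S5  S1 
   S5   S5  S6 
   S6   S6  S7 
 * S7   S7  S8 
   S8   S8  S9 
   S9   S9  S5 
(> = start, * = accepting)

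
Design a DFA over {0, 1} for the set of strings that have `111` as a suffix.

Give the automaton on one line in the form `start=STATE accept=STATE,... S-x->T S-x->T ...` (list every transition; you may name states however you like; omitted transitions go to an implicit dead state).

Let each state record the length of the longest suffix of the input read so far that is also a prefix of `111`. s1 means the last symbol is `1`; s2 means the last 2 symbols are `11`; s3 means the last 3 symbols are `111`. Accept only at s3, where the string currently ends in `111`.
        0   1  
>  s0   s0  s1 
   s1   s0  s2 
   s2   s0  s3 
 * s3   s0  s3 
(> = start, * = accepting)

start=s0 accept=s3 s0-0->s0 s0-1->s1 s1-0->s0 s1-1->s2 s2-0->s0 s2-1->s3 s3-0->s0 s3-1->s3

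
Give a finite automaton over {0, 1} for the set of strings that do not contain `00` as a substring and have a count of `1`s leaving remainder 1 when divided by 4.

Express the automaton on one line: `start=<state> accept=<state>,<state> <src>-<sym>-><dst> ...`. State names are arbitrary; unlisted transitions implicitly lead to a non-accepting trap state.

Handle the two conditions separately and then intersect. One (3 states) tracks partial matches of the forbidden pattern `00`; the other (4 states) tracks the count of `1`s modulo 4. Each combined state is a pair, one component from each; accept when both components accept. Equivalent product states are then merged.
        0   1  
>  s0   s1  s2 
   s1   s3  s2 
 * s2   s4  s5 
   s3   s3  s3 
 * s4   s3  s5 
   s5   s6  s7 
   s6   s3  s7 
   s7   s8  s0 
   s8   s3  s0 
(> = start, * = accepting)

start=s0 accept=s2,s4 s0-0->s1 s0-1->s2 s1-0->s3 s1-1->s2 s2-0->s4 s2-1->s5 s3-0->s3 s3-1->s3 s4-0->s3 s4-1->s5 s5-0->s6 s5-1->s7 s6-0->s3 s6-1->s7 s7-0->s8 s7-1->s0 s8-0->s3 s8-1->s0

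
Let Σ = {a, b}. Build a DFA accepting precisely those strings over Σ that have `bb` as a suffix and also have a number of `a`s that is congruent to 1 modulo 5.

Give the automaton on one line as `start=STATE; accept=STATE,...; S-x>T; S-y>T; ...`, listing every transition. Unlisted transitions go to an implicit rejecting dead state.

Run two small machines in parallel and take their product. The first has 3 states tracking how much of the suffix `bb` has currently been matched; the second has 5 states tracking the count of `a`s modulo 5. A product state is a pair (one from each), accepting exactly when both do. Equivalent product states are then merged.
7 states suffice.
        a   b  
>  S0   S1  S0 
   S1   S2  S3 
   S2   S4  S2 
   S3   S2  S5 
   S4   S6  S4 
 * S5   S2  S5 
   S6   S0  S6 
(> = start, * = accepting)

start=S0; accept=S5; S0-a>S1; S0-b>S0; S1-a>S2; S1-b>S3; S2-a>S4; S2-b>S2; S3-a>S2; S3-b>S5; S4-a>S6; S4-b>S4; S5-a>S2; S5-b>S5; S6-a>S0; S6-b>S6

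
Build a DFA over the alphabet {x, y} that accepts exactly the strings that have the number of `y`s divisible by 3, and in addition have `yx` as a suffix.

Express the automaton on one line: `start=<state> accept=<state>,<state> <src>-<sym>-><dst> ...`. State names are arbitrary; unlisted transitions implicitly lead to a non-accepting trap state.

start=S0 accept=S4 S0-x->S0 S0-y->S1 S1-x->S1 S1-y->S2 S2-x->S2 S2-y->S3 S3-x->S4 S3-y->S1 S4-x->S0 S4-y->S1

Handle the two conditions separately and then intersect. One (3 states) tracks the count of `y`s modulo 3; the other (3 states) tracks how much of the suffix `yx` has currently been matched. Each combined state is a pair, one component from each; accept when both components accept. After merging equivalent states the machine shrinks.
A 5-state machine:
        x   y  
>  S0   S0  S1 
   S1   S1  S2 
   S2   S2  S3 
   S3   S4  S1 
 * S4   S0  S1 
(> = start, * = accepting)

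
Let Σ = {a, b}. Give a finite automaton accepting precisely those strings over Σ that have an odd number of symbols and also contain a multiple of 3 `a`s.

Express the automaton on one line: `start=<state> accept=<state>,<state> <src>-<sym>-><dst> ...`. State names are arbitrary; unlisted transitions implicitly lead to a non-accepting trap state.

Build one automaton per condition and run them in lockstep. The first has 2 states tracking the input length modulo 2; the second has 3 states tracking the count of `a`s modulo 3. A product state is a pair (one from each), accepting exactly when both do.
A 6-state machine:
        a   b  
>  q0   q1  q2 
   q1   q3  q4 
 * q2   q4  q0 
   q3   q2  q5 
   q4   q5  q1 
   q5   q0  q3 
(> = start, * = accepting)

start=q0 accept=q2 q0-a->q1 q0-b->q2 q1-a->q3 q1-b->q4 q2-a->q4 q2-b->q0 q3-a->q2 q3-b->q5 q4-a->q5 q4-b->q1 q5-a->q0 q5-b->q3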